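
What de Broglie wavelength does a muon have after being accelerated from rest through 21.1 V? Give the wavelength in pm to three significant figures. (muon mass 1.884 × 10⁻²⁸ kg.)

KE = eV = 1.602 × 10⁻¹⁹ × 21.10 = 3.380 × 10⁻¹⁸ J.
p = √(2mKE) = √(2 × 1.884 × 10⁻²⁸ × 3.380 × 10⁻¹⁸) = 3.569 × 10⁻²³ kg·m/s.
λ = h/p = 6.626 × 10⁻³⁴ / 3.569 × 10⁻²³ = 1.86 × 10⁻¹¹ m = 18.6 pm.

λ = 18.6 pm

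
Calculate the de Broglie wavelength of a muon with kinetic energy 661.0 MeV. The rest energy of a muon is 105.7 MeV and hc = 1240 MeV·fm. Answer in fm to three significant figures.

Total energy E = KE + m₀c² = 661.0 + 105.7 = 766.7 MeV.
(pc)² = E² − (m₀c²)² = (766.7)² − (105.7)² = 5.767 × 10⁵ MeV², so pc = 759.4 MeV.
λ = hc/(pc) = 1240 MeV·fm / 759.4 MeV = 1.63 fm.

λ = 1.63 fm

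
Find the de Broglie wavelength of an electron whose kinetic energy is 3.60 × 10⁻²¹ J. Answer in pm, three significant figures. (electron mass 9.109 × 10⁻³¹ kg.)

p = √(2mKE) = √(2 × 9.109 × 10⁻³¹ × 3.600 × 10⁻²¹) = 8.098 × 10⁻²⁶ kg·m/s.
λ = h/p = 6.626 × 10⁻³⁴ / 8.098 × 10⁻²⁶ = 8.18 × 10⁻⁹ m = 8180 pm.

λ = 8180 pm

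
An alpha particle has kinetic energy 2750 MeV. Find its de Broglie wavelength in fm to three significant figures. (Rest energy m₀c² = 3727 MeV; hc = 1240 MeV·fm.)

λ = 0.234 fm

Total energy E = KE + m₀c² = 2750 + 3727 = 6477 MeV.
(pc)² = E² − (m₀c²)² = (6477)² − (3727)² = 2.806 × 10⁷ MeV², so pc = 5297 MeV.
λ = hc/(pc) = 1240 MeV·fm / 5297 MeV = 0.234 fm.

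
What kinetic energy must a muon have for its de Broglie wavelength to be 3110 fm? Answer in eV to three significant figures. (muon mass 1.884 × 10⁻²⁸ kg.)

p = h/λ = 6.626 × 10⁻³⁴ / 3.110 × 10⁻¹² = 2.131 × 10⁻²² kg·m/s.
KE = p²/(2m) = (2.131 × 10⁻²²)² / (2 × 1.884 × 10⁻²⁸) = 1.205 × 10⁻¹⁶ J = 752 eV.

KE = 752 eV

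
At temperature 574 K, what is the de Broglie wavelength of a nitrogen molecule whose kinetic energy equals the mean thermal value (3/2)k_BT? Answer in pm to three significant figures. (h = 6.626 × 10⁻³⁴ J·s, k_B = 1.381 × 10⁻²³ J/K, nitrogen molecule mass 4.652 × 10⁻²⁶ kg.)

KE = (3/2)k_BT = 1.5 × 1.381 × 10⁻²³ × 574 = 1.189 × 10⁻²⁰ J.
p = √(2mKE) = √(2 × 4.652 × 10⁻²⁶ × 1.189 × 10⁻²⁰) = 3.326 × 10⁻²³ kg·m/s.
λ = h/p = 1.99 × 10⁻¹¹ m = 19.9 pm.

λ = 19.9 pm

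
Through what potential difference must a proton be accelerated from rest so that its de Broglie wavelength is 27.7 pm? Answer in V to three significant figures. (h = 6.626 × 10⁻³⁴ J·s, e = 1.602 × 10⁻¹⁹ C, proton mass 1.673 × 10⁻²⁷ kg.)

V = 1.07 V

p = h/λ = 6.626 × 10⁻³⁴ / 2.770 × 10⁻¹¹ = 2.392 × 10⁻²³ kg·m/s.
KE = p²/(2m) = 1.710 × 10⁻¹⁹ J.
V = KE/e = 1.710 × 10⁻¹⁹ / (1.602 × 10⁻¹⁹) = 1.07 V.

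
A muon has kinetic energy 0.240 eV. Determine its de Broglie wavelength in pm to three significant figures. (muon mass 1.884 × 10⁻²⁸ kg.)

KE = 0.240 eV = 3.845 × 10⁻²⁰ J.
p = √(2mKE) = √(2 × 1.884 × 10⁻²⁸ × 3.845 × 10⁻²⁰) = 3.806 × 10⁻²⁴ kg·m/s.
λ = h/p = 6.626 × 10⁻³⁴ / 3.806 × 10⁻²⁴ = 1.74 × 10⁻¹⁰ m = 174 pm.

λ = 174 pm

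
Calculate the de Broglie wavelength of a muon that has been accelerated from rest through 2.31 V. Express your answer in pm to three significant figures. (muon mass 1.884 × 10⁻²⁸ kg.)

λ = 56.1 pm

KE = eV = 1.602 × 10⁻¹⁹ × 2.310 = 3.701 × 10⁻¹⁹ J.
p = √(2mKE) = √(2 × 1.884 × 10⁻²⁸ × 3.701 × 10⁻¹⁹) = 1.181 × 10⁻²³ kg·m/s.
λ = h/p = 6.626 × 10⁻³⁴ / 1.181 × 10⁻²³ = 5.61 × 10⁻¹¹ m = 56.1 pm.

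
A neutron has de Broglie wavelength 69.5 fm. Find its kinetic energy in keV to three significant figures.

p = h/λ = 6.626 × 10⁻³⁴ / 6.950 × 10⁻¹⁴ = 9.534 × 10⁻²¹ kg·m/s.
KE = p²/(2m) = (9.534 × 10⁻²¹)² / (2 × 1.675 × 10⁻²⁷) = 2.713 × 10⁻¹⁴ J = 169 keV.

KE = 169 keV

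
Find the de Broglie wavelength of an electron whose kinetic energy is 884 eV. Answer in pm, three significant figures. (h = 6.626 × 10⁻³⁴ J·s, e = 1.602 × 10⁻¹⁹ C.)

KE = 884 eV = 1.416 × 10⁻¹⁶ J.
p = √(2mKE) = √(2 × 9.109 × 10⁻³¹ × 1.416 × 10⁻¹⁶) = 1.606 × 10⁻²³ kg·m/s.
λ = h/p = 6.626 × 10⁻³⁴ / 1.606 × 10⁻²³ = 4.13 × 10⁻¹¹ m = 41.3 pm.

λ = 41.3 pm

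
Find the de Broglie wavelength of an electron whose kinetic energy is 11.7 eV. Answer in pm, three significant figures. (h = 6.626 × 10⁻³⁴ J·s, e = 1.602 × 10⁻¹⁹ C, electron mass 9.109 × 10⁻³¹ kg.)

λ = 359 pm

KE = 11.7 eV = 1.874 × 10⁻¹⁸ J.
p = √(2mKE) = √(2 × 9.109 × 10⁻³¹ × 1.874 × 10⁻¹⁸) = 1.848 × 10⁻²⁴ kg·m/s.
λ = h/p = 6.626 × 10⁻³⁴ / 1.848 × 10⁻²⁴ = 3.59 × 10⁻¹⁰ m = 359 pm.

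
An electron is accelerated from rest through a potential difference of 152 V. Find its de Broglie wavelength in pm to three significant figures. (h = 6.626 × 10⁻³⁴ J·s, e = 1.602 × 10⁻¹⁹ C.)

λ = 99.5 pm

KE = eV = 1.602 × 10⁻¹⁹ × 152.0 = 2.435 × 10⁻¹⁷ J.
p = √(2mKE) = √(2 × 9.109 × 10⁻³¹ × 2.435 × 10⁻¹⁷) = 6.660 × 10⁻²⁴ kg·m/s.
λ = h/p = 6.626 × 10⁻³⁴ / 6.660 × 10⁻²⁴ = 9.95 × 10⁻¹¹ m = 99.5 pm.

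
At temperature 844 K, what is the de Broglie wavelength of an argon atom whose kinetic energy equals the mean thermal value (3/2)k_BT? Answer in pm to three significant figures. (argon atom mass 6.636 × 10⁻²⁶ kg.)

λ = 13.8 pm

KE = (3/2)k_BT = 1.5 × 1.381 × 10⁻²³ × 844 = 1.748 × 10⁻²⁰ J.
p = √(2mKE) = √(2 × 6.636 × 10⁻²⁶ × 1.748 × 10⁻²⁰) = 4.817 × 10⁻²³ kg·m/s.
λ = h/p = 1.38 × 10⁻¹¹ m = 13.8 pm.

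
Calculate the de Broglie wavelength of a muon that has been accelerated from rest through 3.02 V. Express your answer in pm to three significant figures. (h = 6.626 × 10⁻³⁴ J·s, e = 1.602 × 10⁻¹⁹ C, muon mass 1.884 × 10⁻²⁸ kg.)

λ = 49.1 pm

KE = eV = 1.602 × 10⁻¹⁹ × 3.020 = 4.838 × 10⁻¹⁹ J.
p = √(2mKE) = √(2 × 1.884 × 10⁻²⁸ × 4.838 × 10⁻¹⁹) = 1.350 × 10⁻²³ kg·m/s.
λ = h/p = 6.626 × 10⁻³⁴ / 1.350 × 10⁻²³ = 4.91 × 10⁻¹¹ m = 49.1 pm.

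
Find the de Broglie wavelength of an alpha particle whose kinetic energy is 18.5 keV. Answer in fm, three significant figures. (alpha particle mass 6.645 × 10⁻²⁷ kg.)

KE = 18.5 keV = 2.964 × 10⁻¹⁵ J.
p = √(2mKE) = √(2 × 6.645 × 10⁻²⁷ × 2.964 × 10⁻¹⁵) = 6.276 × 10⁻²¹ kg·m/s.
λ = h/p = 6.626 × 10⁻³⁴ / 6.276 × 10⁻²¹ = 1.06 × 10⁻¹³ m = 106 fm.

λ = 106 fm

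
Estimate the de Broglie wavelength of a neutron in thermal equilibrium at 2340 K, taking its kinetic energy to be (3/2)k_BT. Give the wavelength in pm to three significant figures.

λ = 52.0 pm

KE = (3/2)k_BT = 1.5 × 1.381 × 10⁻²³ × 2340 = 4.847 × 10⁻²⁰ J.
p = √(2mKE) = √(2 × 1.675 × 10⁻²⁷ × 4.847 × 10⁻²⁰) = 1.274 × 10⁻²³ kg·m/s.
λ = h/p = 5.20 × 10⁻¹¹ m = 52.0 pm.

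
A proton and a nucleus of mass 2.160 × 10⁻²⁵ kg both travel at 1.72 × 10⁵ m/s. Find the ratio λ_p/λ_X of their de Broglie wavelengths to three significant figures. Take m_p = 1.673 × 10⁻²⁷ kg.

At fixed v, p = mv so λ = h/(mv) ∝ 1/m.
λ_p/λ_X = m_X/m_p = 2.160 × 10⁻²⁵/1.673 × 10⁻²⁷ = 129.

λ_p/λ_X = 129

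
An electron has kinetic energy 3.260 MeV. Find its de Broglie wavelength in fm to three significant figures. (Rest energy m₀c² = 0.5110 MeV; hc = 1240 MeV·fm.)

Total energy E = KE + m₀c² = 3.260 + 0.5110 = 3.7710 MeV.
(pc)² = E² − (m₀c²)² = (3.7710)² − (0.5110)² = 13.96 MeV², so pc = 3.736 MeV.
λ = hc/(pc) = 1240 MeV·fm / 3.736 MeV = 332 fm.

λ = 332 fm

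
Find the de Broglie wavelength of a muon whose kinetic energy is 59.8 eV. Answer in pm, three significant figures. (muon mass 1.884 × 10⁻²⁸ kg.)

KE = 59.8 eV = 9.580 × 10⁻¹⁸ J.
p = √(2mKE) = √(2 × 1.884 × 10⁻²⁸ × 9.580 × 10⁻¹⁸) = 6.008 × 10⁻²³ kg·m/s.
λ = h/p = 6.626 × 10⁻³⁴ / 6.008 × 10⁻²³ = 1.10 × 10⁻¹¹ m = 11.0 pm.

λ = 11.0 pm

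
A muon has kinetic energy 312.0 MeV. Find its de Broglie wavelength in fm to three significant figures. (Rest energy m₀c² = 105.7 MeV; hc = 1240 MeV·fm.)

λ = 3.07 fm

Total energy E = KE + m₀c² = 312.0 + 105.7 = 417.7 MeV.
(pc)² = E² − (m₀c²)² = (417.7)² − (105.7)² = 1.633 × 10⁵ MeV², so pc = 404.1 MeV.
λ = hc/(pc) = 1240 MeV·fm / 404.1 MeV = 3.07 fm.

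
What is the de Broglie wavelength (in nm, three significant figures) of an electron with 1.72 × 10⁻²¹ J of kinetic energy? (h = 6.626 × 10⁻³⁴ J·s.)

p = √(2mKE) = √(2 × 9.109 × 10⁻³¹ × 1.720 × 10⁻²¹) = 5.598 × 10⁻²⁶ kg·m/s.
λ = h/p = 6.626 × 10⁻³⁴ / 5.598 × 10⁻²⁶ = 1.18 × 10⁻⁸ m = 11.8 nm.

λ = 11.8 nm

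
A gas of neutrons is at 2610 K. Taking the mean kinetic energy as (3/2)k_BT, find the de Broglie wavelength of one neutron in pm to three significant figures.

λ = 49.2 pm

KE = (3/2)k_BT = 1.5 × 1.381 × 10⁻²³ × 2610 = 5.407 × 10⁻²⁰ J.
p = √(2mKE) = √(2 × 1.675 × 10⁻²⁷ × 5.407 × 10⁻²⁰) = 1.346 × 10⁻²³ kg·m/s.
λ = h/p = 4.92 × 10⁻¹¹ m = 49.2 pm.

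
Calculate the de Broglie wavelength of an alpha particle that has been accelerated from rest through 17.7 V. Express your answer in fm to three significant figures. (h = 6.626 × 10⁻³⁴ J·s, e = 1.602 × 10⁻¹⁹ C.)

KE = 2eV = 2 × 1.602 × 10⁻¹⁹ × 17.70 = 5.671 × 10⁻¹⁸ J.
p = √(2mKE) = √(2 × 6.645 × 10⁻²⁷ × 5.671 × 10⁻¹⁸) = 2.745 × 10⁻²² kg·m/s.
λ = h/p = 6.626 × 10⁻³⁴ / 2.745 × 10⁻²² = 2.41 × 10⁻¹² m = 2410 fm.

λ = 2410 fm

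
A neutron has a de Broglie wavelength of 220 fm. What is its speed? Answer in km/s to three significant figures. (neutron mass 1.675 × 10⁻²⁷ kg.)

p = h/λ = 6.626 × 10⁻³⁴ / 2.200 × 10⁻¹³ = 3.012 × 10⁻²¹ kg·m/s.
v = p/m = 3.012 × 10⁻²¹ / 1.675 × 10⁻²⁷ = 1.80 × 10⁶ m/s = 1800 km/s.

v = 1800 km/s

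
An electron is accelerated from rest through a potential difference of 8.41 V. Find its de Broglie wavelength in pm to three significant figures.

KE = eV = 1.602 × 10⁻¹⁹ × 8.410 = 1.347 × 10⁻¹⁸ J.
p = √(2mKE) = √(2 × 9.109 × 10⁻³¹ × 1.347 × 10⁻¹⁸) = 1.567 × 10⁻²⁴ kg·m/s.
λ = h/p = 6.626 × 10⁻³⁴ / 1.567 × 10⁻²⁴ = 4.23 × 10⁻¹⁰ m = 423 pm.

λ = 423 pm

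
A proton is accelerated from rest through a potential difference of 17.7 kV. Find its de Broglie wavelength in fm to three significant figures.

KE = eV = 1.602 × 10⁻¹⁹ × 1.770 × 10⁴ = 2.836 × 10⁻¹⁵ J.
p = √(2mKE) = √(2 × 1.673 × 10⁻²⁷ × 2.836 × 10⁻¹⁵) = 3.080 × 10⁻²¹ kg·m/s.
λ = h/p = 6.626 × 10⁻³⁴ / 3.080 × 10⁻²¹ = 2.15 × 10⁻¹³ m = 215 fm.

λ = 215 fm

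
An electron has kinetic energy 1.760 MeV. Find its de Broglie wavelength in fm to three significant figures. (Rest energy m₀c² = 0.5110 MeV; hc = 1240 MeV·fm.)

Total energy E = KE + m₀c² = 1.760 + 0.5110 = 2.2710 MeV.
(pc)² = E² − (m₀c²)² = (2.2710)² − (0.5110)² = 4.896 MeV², so pc = 2.213 MeV.
λ = hc/(pc) = 1240 MeV·fm / 2.213 MeV = 560 fm.

λ = 560 fm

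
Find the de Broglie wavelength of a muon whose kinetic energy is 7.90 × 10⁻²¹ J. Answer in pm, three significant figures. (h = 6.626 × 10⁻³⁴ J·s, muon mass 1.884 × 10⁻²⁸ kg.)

λ = 384 pm

p = √(2mKE) = √(2 × 1.884 × 10⁻²⁸ × 7.900 × 10⁻²¹) = 1.725 × 10⁻²⁴ kg·m/s.
λ = h/p = 6.626 × 10⁻³⁴ / 1.725 × 10⁻²⁴ = 3.84 × 10⁻¹⁰ m = 384 pm.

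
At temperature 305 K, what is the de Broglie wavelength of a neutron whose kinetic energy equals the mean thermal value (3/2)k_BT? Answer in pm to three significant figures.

λ = 144 pm

KE = (3/2)k_BT = 1.5 × 1.381 × 10⁻²³ × 305 = 6.318 × 10⁻²¹ J.
p = √(2mKE) = √(2 × 1.675 × 10⁻²⁷ × 6.318 × 10⁻²¹) = 4.601 × 10⁻²⁴ kg·m/s.
λ = h/p = 1.44 × 10⁻¹⁰ m = 144 pm.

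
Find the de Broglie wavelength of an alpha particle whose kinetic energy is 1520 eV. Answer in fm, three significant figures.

λ = 368 fm

KE = 1520 eV = 2.435 × 10⁻¹⁶ J.
p = √(2mKE) = √(2 × 6.645 × 10⁻²⁷ × 2.435 × 10⁻¹⁶) = 1.799 × 10⁻²¹ kg·m/s.
λ = h/p = 6.626 × 10⁻³⁴ / 1.799 × 10⁻²¹ = 3.68 × 10⁻¹³ m = 368 fm.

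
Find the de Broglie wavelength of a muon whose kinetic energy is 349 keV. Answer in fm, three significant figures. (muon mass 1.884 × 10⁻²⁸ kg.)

λ = 144 fm

KE = 349 keV = 5.591 × 10⁻¹⁴ J.
p = √(2mKE) = √(2 × 1.884 × 10⁻²⁸ × 5.591 × 10⁻¹⁴) = 4.590 × 10⁻²¹ kg·m/s.
λ = h/p = 6.626 × 10⁻³⁴ / 4.590 × 10⁻²¹ = 1.44 × 10⁻¹³ m = 144 fm.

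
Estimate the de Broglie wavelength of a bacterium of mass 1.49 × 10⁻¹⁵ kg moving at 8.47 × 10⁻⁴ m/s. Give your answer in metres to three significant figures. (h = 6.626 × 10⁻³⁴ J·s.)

p = mv = 1.49 × 10⁻¹⁵ × 8.47 × 10⁻⁴ = 1.262 × 10⁻¹⁸ kg·m/s.
λ = h/p = 6.626 × 10⁻³⁴ / 1.262 × 10⁻¹⁸ = 5.25 × 10⁻¹⁶ m.

λ = 5.25 × 10⁻¹⁶ m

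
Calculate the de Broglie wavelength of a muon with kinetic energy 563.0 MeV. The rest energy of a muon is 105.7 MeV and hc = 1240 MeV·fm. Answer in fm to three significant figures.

Total energy E = KE + m₀c² = 563.0 + 105.7 = 668.7 MeV.
(pc)² = E² − (m₀c²)² = (668.7)² − (105.7)² = 4.360 × 10⁵ MeV², so pc = 660.3 MeV.
λ = hc/(pc) = 1240 MeV·fm / 660.3 MeV = 1.88 fm.

λ = 1.88 fm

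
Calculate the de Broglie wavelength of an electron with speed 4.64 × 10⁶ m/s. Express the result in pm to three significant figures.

λ = 157 pm

p = mv = 9.109 × 10⁻³¹ × 4.64 × 10⁶ = 4.227 × 10⁻²⁴ kg·m/s.
λ = h/p = 6.626 × 10⁻³⁴ / 4.227 × 10⁻²⁴ = 1.57 × 10⁻¹⁰ m = 157 pm.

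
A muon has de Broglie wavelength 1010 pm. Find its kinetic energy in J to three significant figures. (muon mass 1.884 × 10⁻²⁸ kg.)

KE = 1.14 × 10⁻²¹ J

p = h/λ = 6.626 × 10⁻³⁴ / 1.010 × 10⁻⁹ = 6.560 × 10⁻²⁵ kg·m/s.
KE = p²/(2m) = (6.560 × 10⁻²⁵)² / (2 × 1.884 × 10⁻²⁸) = 1.142 × 10⁻²¹ J = 1.14 × 10⁻²¹ J.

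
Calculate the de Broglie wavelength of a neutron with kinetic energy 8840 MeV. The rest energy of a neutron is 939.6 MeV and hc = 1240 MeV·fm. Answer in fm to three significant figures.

λ = 0.127 fm

Total energy E = KE + m₀c² = 8840 + 939.6 = 9779.6 MeV.
(pc)² = E² − (m₀c²)² = (9779.6)² − (939.6)² = 9.476 × 10⁷ MeV², so pc = 9734 MeV.
λ = hc/(pc) = 1240 MeV·fm / 9734 MeV = 0.127 fm.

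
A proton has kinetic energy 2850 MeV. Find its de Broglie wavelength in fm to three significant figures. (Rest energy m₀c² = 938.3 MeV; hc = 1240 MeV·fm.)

λ = 0.338 fm

Total energy E = KE + m₀c² = 2850 + 938.3 = 3788.3 MeV.
(pc)² = E² − (m₀c²)² = (3788.3)² − (938.3)² = 1.347 × 10⁷ MeV², so pc = 3670 MeV.
λ = hc/(pc) = 1240 MeV·fm / 3670 MeV = 0.338 fm.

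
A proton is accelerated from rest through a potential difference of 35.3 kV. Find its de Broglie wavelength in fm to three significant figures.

λ = 152 fm

KE = eV = 1.602 × 10⁻¹⁹ × 3.530 × 10⁴ = 5.655 × 10⁻¹⁵ J.
p = √(2mKE) = √(2 × 1.673 × 10⁻²⁷ × 5.655 × 10⁻¹⁵) = 4.350 × 10⁻²¹ kg·m/s.
λ = h/p = 6.626 × 10⁻³⁴ / 4.350 × 10⁻²¹ = 1.52 × 10⁻¹³ m = 152 fm.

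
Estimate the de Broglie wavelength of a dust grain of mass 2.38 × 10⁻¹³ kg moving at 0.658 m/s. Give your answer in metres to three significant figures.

λ = 4.23 × 10⁻²¹ m

p = mv = 2.38 × 10⁻¹³ × 0.658 = 1.566 × 10⁻¹³ kg·m/s.
λ = h/p = 6.626 × 10⁻³⁴ / 1.566 × 10⁻¹³ = 4.23 × 10⁻²¹ m.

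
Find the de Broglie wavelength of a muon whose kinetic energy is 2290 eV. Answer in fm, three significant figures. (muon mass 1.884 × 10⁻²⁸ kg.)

KE = 2290 eV = 3.669 × 10⁻¹⁶ J.
p = √(2mKE) = √(2 × 1.884 × 10⁻²⁸ × 3.669 × 10⁻¹⁶) = 3.718 × 10⁻²² kg·m/s.
λ = h/p = 6.626 × 10⁻³⁴ / 3.718 × 10⁻²² = 1.78 × 10⁻¹² m = 1780 fm.

λ = 1780 fm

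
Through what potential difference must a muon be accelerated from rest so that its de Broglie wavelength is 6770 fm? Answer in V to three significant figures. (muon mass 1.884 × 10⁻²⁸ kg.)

p = h/λ = 6.626 × 10⁻³⁴ / 6.770 × 10⁻¹² = 9.787 × 10⁻²³ kg·m/s.
KE = p²/(2m) = 2.542 × 10⁻¹⁷ J.
V = KE/e = 2.542 × 10⁻¹⁷ / (1.602 × 10⁻¹⁹) = 159 V.

V = 159 V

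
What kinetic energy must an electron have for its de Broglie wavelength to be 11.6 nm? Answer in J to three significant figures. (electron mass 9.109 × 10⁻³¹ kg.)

KE = 1.79 × 10⁻²¹ J

p = h/λ = 6.626 × 10⁻³⁴ / 1.160 × 10⁻⁸ = 5.712 × 10⁻²⁶ kg·m/s.
KE = p²/(2m) = (5.712 × 10⁻²⁶)² / (2 × 9.109 × 10⁻³¹) = 1.791 × 10⁻²¹ J = 1.79 × 10⁻²¹ J.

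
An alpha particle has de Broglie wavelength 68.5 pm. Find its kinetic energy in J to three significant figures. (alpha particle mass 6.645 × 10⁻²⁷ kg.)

p = h/λ = 6.626 × 10⁻³⁴ / 6.850 × 10⁻¹¹ = 9.673 × 10⁻²⁴ kg·m/s.
KE = p²/(2m) = (9.673 × 10⁻²⁴)² / (2 × 6.645 × 10⁻²⁷) = 7.040 × 10⁻²¹ J = 7.04 × 10⁻²¹ J.

KE = 7.04 × 10⁻²¹ J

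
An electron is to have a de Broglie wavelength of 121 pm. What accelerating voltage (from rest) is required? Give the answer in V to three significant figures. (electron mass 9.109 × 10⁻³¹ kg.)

V = 103 V

p = h/λ = 6.626 × 10⁻³⁴ / 1.210 × 10⁻¹⁰ = 5.476 × 10⁻²⁴ kg·m/s.
KE = p²/(2m) = 1.646 × 10⁻¹⁷ J.
V = KE/e = 1.646 × 10⁻¹⁷ / (1.602 × 10⁻¹⁹) = 103 V.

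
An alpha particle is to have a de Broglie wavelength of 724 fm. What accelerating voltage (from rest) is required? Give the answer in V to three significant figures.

p = h/λ = 6.626 × 10⁻³⁴ / 7.240 × 10⁻¹³ = 9.152 × 10⁻²² kg·m/s.
KE = p²/(2m) = 6.302 × 10⁻¹⁷ J.
V = KE/2e = 6.302 × 10⁻¹⁷ / (2 × 1.602 × 10⁻¹⁹) = 197 V.

V = 197 V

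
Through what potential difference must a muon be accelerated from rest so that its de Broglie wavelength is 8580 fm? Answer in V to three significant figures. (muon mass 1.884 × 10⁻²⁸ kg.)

V = 98.8 V

p = h/λ = 6.626 × 10⁻³⁴ / 8.580 × 10⁻¹² = 7.723 × 10⁻²³ kg·m/s.
KE = p²/(2m) = 1.583 × 10⁻¹⁷ J.
V = KE/e = 1.583 × 10⁻¹⁷ / (1.602 × 10⁻¹⁹) = 98.8 V.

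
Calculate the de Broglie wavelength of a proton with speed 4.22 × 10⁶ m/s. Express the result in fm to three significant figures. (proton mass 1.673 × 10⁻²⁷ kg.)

p = mv = 1.673 × 10⁻²⁷ × 4.22 × 10⁶ = 7.060 × 10⁻²¹ kg·m/s.
λ = h/p = 6.626 × 10⁻³⁴ / 7.060 × 10⁻²¹ = 9.39 × 10⁻¹⁴ m = 93.9 fm.

λ = 93.9 fm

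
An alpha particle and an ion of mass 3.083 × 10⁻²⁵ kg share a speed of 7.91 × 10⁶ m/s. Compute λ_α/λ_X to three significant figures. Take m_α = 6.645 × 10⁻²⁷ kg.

At fixed v, p = mv so λ = h/(mv) ∝ 1/m.
λ_α/λ_X = m_X/m_α = 3.083 × 10⁻²⁵/6.645 × 10⁻²⁷ = 46.4.

λ_α/λ_X = 46.4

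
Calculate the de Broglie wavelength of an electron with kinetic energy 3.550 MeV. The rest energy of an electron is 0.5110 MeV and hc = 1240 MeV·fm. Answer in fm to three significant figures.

Total energy E = KE + m₀c² = 3.550 + 0.5110 = 4.0610 MeV.
(pc)² = E² − (m₀c²)² = (4.0610)² − (0.5110)² = 16.23 MeV², so pc = 4.029 MeV.
λ = hc/(pc) = 1240 MeV·fm / 4.029 MeV = 308 fm.

λ = 308 fm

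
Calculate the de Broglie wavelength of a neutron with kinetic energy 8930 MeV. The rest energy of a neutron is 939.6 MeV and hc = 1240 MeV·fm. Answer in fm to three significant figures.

Total energy E = KE + m₀c² = 8930 + 939.6 = 9869.6 MeV.
(pc)² = E² − (m₀c²)² = (9869.6)² − (939.6)² = 9.653 × 10⁷ MeV², so pc = 9825 MeV.
λ = hc/(pc) = 1240 MeV·fm / 9825 MeV = 0.126 fm.

λ = 0.126 fm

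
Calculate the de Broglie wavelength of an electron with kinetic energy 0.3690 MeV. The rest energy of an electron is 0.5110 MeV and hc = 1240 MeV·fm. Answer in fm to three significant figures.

λ = 1730 fm

Total energy E = KE + m₀c² = 0.3690 + 0.5110 = 0.8800 MeV.
(pc)² = E² − (m₀c²)² = (0.8800)² − (0.5110)² = 0.5133 MeV², so pc = 0.7164 MeV.
λ = hc/(pc) = 1240 MeV·fm / 0.7164 MeV = 1730 fm.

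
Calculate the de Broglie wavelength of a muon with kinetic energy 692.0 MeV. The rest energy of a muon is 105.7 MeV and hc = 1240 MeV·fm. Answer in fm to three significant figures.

λ = 1.57 fm

Total energy E = KE + m₀c² = 692.0 + 105.7 = 797.7 MeV.
(pc)² = E² − (m₀c²)² = (797.7)² − (105.7)² = 6.252 × 10⁵ MeV², so pc = 790.7 MeV.
λ = hc/(pc) = 1240 MeV·fm / 790.7 MeV = 1.57 fm.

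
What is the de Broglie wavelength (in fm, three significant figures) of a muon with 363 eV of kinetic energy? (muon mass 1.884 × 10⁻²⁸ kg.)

KE = 363 eV = 5.815 × 10⁻¹⁷ J.
p = √(2mKE) = √(2 × 1.884 × 10⁻²⁸ × 5.815 × 10⁻¹⁷) = 1.480 × 10⁻²² kg·m/s.
λ = h/p = 6.626 × 10⁻³⁴ / 1.480 × 10⁻²² = 4.48 × 10⁻¹² m = 4480 fm.

λ = 4480 fm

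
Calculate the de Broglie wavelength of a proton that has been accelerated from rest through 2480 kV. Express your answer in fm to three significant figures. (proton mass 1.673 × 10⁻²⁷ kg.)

λ = 18.2 fm

KE = eV = 1.602 × 10⁻¹⁹ × 2.480 × 10⁶ = 3.973 × 10⁻¹³ J.
p = √(2mKE) = √(2 × 1.673 × 10⁻²⁷ × 3.973 × 10⁻¹³) = 3.646 × 10⁻²⁰ kg·m/s.
λ = h/p = 6.626 × 10⁻³⁴ / 3.646 × 10⁻²⁰ = 1.82 × 10⁻¹⁴ m = 18.2 fm.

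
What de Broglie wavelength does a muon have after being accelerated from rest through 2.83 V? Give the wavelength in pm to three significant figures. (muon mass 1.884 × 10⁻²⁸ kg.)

KE = eV = 1.602 × 10⁻¹⁹ × 2.830 = 4.534 × 10⁻¹⁹ J.
p = √(2mKE) = √(2 × 1.884 × 10⁻²⁸ × 4.534 × 10⁻¹⁹) = 1.307 × 10⁻²³ kg·m/s.
λ = h/p = 6.626 × 10⁻³⁴ / 1.307 × 10⁻²³ = 5.07 × 10⁻¹¹ m = 50.7 pm.

λ = 50.7 pm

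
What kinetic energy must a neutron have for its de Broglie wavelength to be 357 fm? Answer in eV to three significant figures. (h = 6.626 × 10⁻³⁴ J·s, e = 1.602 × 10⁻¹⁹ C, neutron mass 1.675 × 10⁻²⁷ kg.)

p = h/λ = 6.626 × 10⁻³⁴ / 3.570 × 10⁻¹³ = 1.856 × 10⁻²¹ kg·m/s.
KE = p²/(2m) = (1.856 × 10⁻²¹)² / (2 × 1.675 × 10⁻²⁷) = 1.028 × 10⁻¹⁵ J = 6420 eV.

KE = 6420 eV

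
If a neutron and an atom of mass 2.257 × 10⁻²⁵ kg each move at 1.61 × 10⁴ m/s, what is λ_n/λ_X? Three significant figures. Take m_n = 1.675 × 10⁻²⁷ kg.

At fixed v, p = mv so λ = h/(mv) ∝ 1/m.
λ_n/λ_X = m_X/m_n = 2.257 × 10⁻²⁵/1.675 × 10⁻²⁷ = 135.

λ_n/λ_X = 135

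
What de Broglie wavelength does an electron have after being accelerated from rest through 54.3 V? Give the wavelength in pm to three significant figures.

λ = 166 pm

KE = eV = 1.602 × 10⁻¹⁹ × 54.30 = 8.699 × 10⁻¹⁸ J.
p = √(2mKE) = √(2 × 9.109 × 10⁻³¹ × 8.699 × 10⁻¹⁸) = 3.981 × 10⁻²⁴ kg·m/s.
λ = h/p = 6.626 × 10⁻³⁴ / 3.981 × 10⁻²⁴ = 1.66 × 10⁻¹⁰ m = 166 pm.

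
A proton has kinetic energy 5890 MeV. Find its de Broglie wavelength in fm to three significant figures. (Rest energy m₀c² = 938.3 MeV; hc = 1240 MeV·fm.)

λ = 0.183 fm

Total energy E = KE + m₀c² = 5890 + 938.3 = 6828.3 MeV.
(pc)² = E² − (m₀c²)² = (6828.3)² − (938.3)² = 4.575 × 10⁷ MeV², so pc = 6764 MeV.
λ = hc/(pc) = 1240 MeV·fm / 6764 MeV = 0.183 fm.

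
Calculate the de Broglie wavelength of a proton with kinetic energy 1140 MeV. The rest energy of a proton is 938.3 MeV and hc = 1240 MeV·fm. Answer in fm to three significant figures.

Total energy E = KE + m₀c² = 1140 + 938.3 = 2078.3 MeV.
(pc)² = E² − (m₀c²)² = (2078.3)² − (938.3)² = 3.439 × 10⁶ MeV², so pc = 1854 MeV.
λ = hc/(pc) = 1240 MeV·fm / 1854 MeV = 0.669 fm.

λ = 0.669 fm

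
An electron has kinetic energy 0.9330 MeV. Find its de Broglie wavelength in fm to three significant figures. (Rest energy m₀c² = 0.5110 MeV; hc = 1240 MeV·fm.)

λ = 918 fm

Total energy E = KE + m₀c² = 0.9330 + 0.5110 = 1.4440 MeV.
(pc)² = E² − (m₀c²)² = (1.4440)² − (0.5110)² = 1.824 MeV², so pc = 1.351 MeV.
λ = hc/(pc) = 1240 MeV·fm / 1.351 MeV = 918 fm.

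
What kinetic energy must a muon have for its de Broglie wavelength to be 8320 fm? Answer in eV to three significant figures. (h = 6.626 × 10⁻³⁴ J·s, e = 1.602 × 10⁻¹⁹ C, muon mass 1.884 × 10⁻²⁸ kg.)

p = h/λ = 6.626 × 10⁻³⁴ / 8.320 × 10⁻¹² = 7.964 × 10⁻²³ kg·m/s.
KE = p²/(2m) = (7.964 × 10⁻²³)² / (2 × 1.884 × 10⁻²⁸) = 1.683 × 10⁻¹⁷ J = 105 eV.

KE = 105 eV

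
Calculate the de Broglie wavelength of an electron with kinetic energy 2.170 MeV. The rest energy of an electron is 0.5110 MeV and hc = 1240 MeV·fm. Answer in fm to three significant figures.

λ = 471 fm

Total energy E = KE + m₀c² = 2.170 + 0.5110 = 2.6810 MeV.
(pc)² = E² − (m₀c²)² = (2.6810)² − (0.5110)² = 6.927 MeV², so pc = 2.632 MeV.
λ = hc/(pc) = 1240 MeV·fm / 2.632 MeV = 471 fm.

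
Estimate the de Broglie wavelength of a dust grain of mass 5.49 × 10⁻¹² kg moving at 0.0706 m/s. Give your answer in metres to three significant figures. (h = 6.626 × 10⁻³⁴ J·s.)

λ = 1.71 × 10⁻²¹ m

p = mv = 5.49 × 10⁻¹² × 0.0706 = 3.876 × 10⁻¹³ kg·m/s.
λ = h/p = 6.626 × 10⁻³⁴ / 3.876 × 10⁻¹³ = 1.71 × 10⁻²¹ m.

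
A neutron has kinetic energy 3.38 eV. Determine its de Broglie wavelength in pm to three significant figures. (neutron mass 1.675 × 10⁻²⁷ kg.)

KE = 3.38 eV = 5.415 × 10⁻¹⁹ J.
p = √(2mKE) = √(2 × 1.675 × 10⁻²⁷ × 5.415 × 10⁻¹⁹) = 4.259 × 10⁻²³ kg·m/s.
λ = h/p = 6.626 × 10⁻³⁴ / 4.259 × 10⁻²³ = 1.56 × 10⁻¹¹ m = 15.6 pm.

λ = 15.6 pm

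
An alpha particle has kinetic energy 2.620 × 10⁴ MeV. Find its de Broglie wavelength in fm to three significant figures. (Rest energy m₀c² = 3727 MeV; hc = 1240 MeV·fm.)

λ = 0.0418 fm

Total energy E = KE + m₀c² = 2.620 × 10⁴ + 3727 = 29927 MeV.
(pc)² = E² − (m₀c²)² = (29927)² − (3727)² = 8.817 × 10⁸ MeV², so pc = 2.969 × 10⁴ MeV.
λ = hc/(pc) = 1240 MeV·fm / 2.969 × 10⁴ MeV = 0.0418 fm.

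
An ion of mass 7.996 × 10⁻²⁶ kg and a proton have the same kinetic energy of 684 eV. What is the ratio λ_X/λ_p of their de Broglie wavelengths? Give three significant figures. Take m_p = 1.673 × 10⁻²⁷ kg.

At fixed KE, p = √(2mKE) so λ = h/p ∝ 1/√m.
λ_X/λ_p = √(m_p/m_X) = √(1.673 × 10⁻²⁷/7.996 × 10⁻²⁶) = √(0.02092) = 0.145.

λ_X/λ_p = 0.145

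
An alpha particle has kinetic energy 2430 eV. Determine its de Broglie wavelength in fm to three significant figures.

λ = 291 fm

KE = 2430 eV = 3.893 × 10⁻¹⁶ J.
p = √(2mKE) = √(2 × 6.645 × 10⁻²⁷ × 3.893 × 10⁻¹⁶) = 2.275 × 10⁻²¹ kg·m/s.
λ = h/p = 6.626 × 10⁻³⁴ / 2.275 × 10⁻²¹ = 2.91 × 10⁻¹³ m = 291 fm.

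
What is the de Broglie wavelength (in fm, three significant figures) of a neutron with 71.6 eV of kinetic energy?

KE = 71.6 eV = 1.147 × 10⁻¹⁷ J.
p = √(2mKE) = √(2 × 1.675 × 10⁻²⁷ × 1.147 × 10⁻¹⁷) = 1.960 × 10⁻²² kg·m/s.
λ = h/p = 6.626 × 10⁻³⁴ / 1.960 × 10⁻²² = 3.38 × 10⁻¹² m = 3380 fm.

λ = 3380 fm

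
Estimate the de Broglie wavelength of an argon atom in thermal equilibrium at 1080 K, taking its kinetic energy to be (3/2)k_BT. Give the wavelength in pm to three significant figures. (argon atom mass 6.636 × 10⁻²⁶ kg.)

λ = 12.2 pm

KE = (3/2)k_BT = 1.5 × 1.381 × 10⁻²³ × 1080 = 2.237 × 10⁻²⁰ J.
p = √(2mKE) = √(2 × 6.636 × 10⁻²⁶ × 2.237 × 10⁻²⁰) = 5.449 × 10⁻²³ kg·m/s.
λ = h/p = 1.22 × 10⁻¹¹ m = 12.2 pm.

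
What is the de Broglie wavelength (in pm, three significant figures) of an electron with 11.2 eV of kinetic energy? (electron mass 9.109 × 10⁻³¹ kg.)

KE = 11.2 eV = 1.794 × 10⁻¹⁸ J.
p = √(2mKE) = √(2 × 9.109 × 10⁻³¹ × 1.794 × 10⁻¹⁸) = 1.808 × 10⁻²⁴ kg·m/s.
λ = h/p = 6.626 × 10⁻³⁴ / 1.808 × 10⁻²⁴ = 3.66 × 10⁻¹⁰ m = 366 pm.

λ = 366 pm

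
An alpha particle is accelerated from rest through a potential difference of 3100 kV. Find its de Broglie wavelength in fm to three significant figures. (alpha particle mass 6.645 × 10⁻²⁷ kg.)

λ = 5.77 fm

KE = 2eV = 2 × 1.602 × 10⁻¹⁹ × 3.100 × 10⁶ = 9.932 × 10⁻¹³ J.
p = √(2mKE) = √(2 × 6.645 × 10⁻²⁷ × 9.932 × 10⁻¹³) = 1.149 × 10⁻¹⁹ kg·m/s.
λ = h/p = 6.626 × 10⁻³⁴ / 1.149 × 10⁻¹⁹ = 5.77 × 10⁻¹⁵ m = 5.77 fm.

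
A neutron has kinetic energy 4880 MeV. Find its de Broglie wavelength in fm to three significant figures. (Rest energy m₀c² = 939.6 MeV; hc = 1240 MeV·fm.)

Total energy E = KE + m₀c² = 4880 + 939.6 = 5819.6 MeV.
(pc)² = E² − (m₀c²)² = (5819.6)² − (939.6)² = 3.298 × 10⁷ MeV², so pc = 5743 MeV.
λ = hc/(pc) = 1240 MeV·fm / 5743 MeV = 0.216 fm.

λ = 0.216 fm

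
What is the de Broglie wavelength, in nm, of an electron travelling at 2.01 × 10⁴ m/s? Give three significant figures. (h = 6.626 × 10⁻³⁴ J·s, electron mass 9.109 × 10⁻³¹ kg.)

p = mv = 9.109 × 10⁻³¹ × 2.01 × 10⁴ = 1.831 × 10⁻²⁶ kg·m/s.
λ = h/p = 6.626 × 10⁻³⁴ / 1.831 × 10⁻²⁶ = 3.62 × 10⁻⁸ m = 36.2 nm.

λ = 36.2 nm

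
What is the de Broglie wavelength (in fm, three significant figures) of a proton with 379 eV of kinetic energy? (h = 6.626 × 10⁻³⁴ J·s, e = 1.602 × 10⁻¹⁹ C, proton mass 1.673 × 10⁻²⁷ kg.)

KE = 379 eV = 6.072 × 10⁻¹⁷ J.
p = √(2mKE) = √(2 × 1.673 × 10⁻²⁷ × 6.072 × 10⁻¹⁷) = 4.507 × 10⁻²² kg·m/s.
λ = h/p = 6.626 × 10⁻³⁴ / 4.507 × 10⁻²² = 1.47 × 10⁻¹² m = 1470 fm.

λ = 1470 fm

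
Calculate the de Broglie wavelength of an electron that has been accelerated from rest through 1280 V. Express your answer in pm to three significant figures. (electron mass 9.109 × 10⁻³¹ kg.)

λ = 34.3 pm

KE = eV = 1.602 × 10⁻¹⁹ × 1280 = 2.051 × 10⁻¹⁶ J.
p = √(2mKE) = √(2 × 9.109 × 10⁻³¹ × 2.051 × 10⁻¹⁶) = 1.933 × 10⁻²³ kg·m/s.
λ = h/p = 6.626 × 10⁻³⁴ / 1.933 × 10⁻²³ = 3.43 × 10⁻¹¹ m = 34.3 pm.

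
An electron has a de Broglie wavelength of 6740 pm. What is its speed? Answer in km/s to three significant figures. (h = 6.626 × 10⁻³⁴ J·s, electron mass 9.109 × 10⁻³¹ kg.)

p = h/λ = 6.626 × 10⁻³⁴ / 6.740 × 10⁻⁹ = 9.831 × 10⁻²⁶ kg·m/s.
v = p/m = 9.831 × 10⁻²⁶ / 9.109 × 10⁻³¹ = 1.08 × 10⁵ m/s = 108 km/s.

v = 108 km/s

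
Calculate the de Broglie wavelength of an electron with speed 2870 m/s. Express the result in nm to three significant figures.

p = mv = 9.109 × 10⁻³¹ × 2870 = 2.614 × 10⁻²⁷ kg·m/s.
λ = h/p = 6.626 × 10⁻³⁴ / 2.614 × 10⁻²⁷ = 2.53 × 10⁻⁷ m = 253 nm.

λ = 253 nm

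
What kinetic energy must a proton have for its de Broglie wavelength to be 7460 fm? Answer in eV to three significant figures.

KE = 14.7 eV

p = h/λ = 6.626 × 10⁻³⁴ / 7.460 × 10⁻¹² = 8.882 × 10⁻²³ kg·m/s.
KE = p²/(2m) = (8.882 × 10⁻²³)² / (2 × 1.673 × 10⁻²⁷) = 2.358 × 10⁻¹⁸ J = 14.7 eV.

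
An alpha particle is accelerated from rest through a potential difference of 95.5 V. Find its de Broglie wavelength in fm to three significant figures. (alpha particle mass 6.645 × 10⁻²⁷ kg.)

λ = 1040 fm

KE = 2eV = 2 × 1.602 × 10⁻¹⁹ × 95.50 = 3.060 × 10⁻¹⁷ J.
p = √(2mKE) = √(2 × 6.645 × 10⁻²⁷ × 3.060 × 10⁻¹⁷) = 6.377 × 10⁻²² kg·m/s.
λ = h/p = 6.626 × 10⁻³⁴ / 6.377 × 10⁻²² = 1.04 × 10⁻¹² m = 1040 fm.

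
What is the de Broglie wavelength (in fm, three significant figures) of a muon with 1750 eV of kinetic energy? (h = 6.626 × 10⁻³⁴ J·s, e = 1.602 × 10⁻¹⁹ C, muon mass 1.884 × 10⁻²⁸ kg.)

λ = 2040 fm

KE = 1750 eV = 2.804 × 10⁻¹⁶ J.
p = √(2mKE) = √(2 × 1.884 × 10⁻²⁸ × 2.804 × 10⁻¹⁶) = 3.250 × 10⁻²² kg·m/s.
λ = h/p = 6.626 × 10⁻³⁴ / 3.250 × 10⁻²² = 2.04 × 10⁻¹² m = 2040 fm.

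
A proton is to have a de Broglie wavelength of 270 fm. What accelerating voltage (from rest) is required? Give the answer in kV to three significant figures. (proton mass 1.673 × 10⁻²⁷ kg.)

V = 11.2 kV

p = h/λ = 6.626 × 10⁻³⁴ / 2.700 × 10⁻¹³ = 2.454 × 10⁻²¹ kg·m/s.
KE = p²/(2m) = 1.800 × 10⁻¹⁵ J.
V = KE/e = 1.800 × 10⁻¹⁵ / (1.602 × 10⁻¹⁹) = 11.2 kV.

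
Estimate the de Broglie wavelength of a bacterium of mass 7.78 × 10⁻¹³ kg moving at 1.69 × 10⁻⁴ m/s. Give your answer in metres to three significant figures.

λ = 5.04 × 10⁻¹⁸ m

p = mv = 7.78 × 10⁻¹³ × 1.69 × 10⁻⁴ = 1.315 × 10⁻¹⁶ kg·m/s.
λ = h/p = 6.626 × 10⁻³⁴ / 1.315 × 10⁻¹⁶ = 5.04 × 10⁻¹⁸ m.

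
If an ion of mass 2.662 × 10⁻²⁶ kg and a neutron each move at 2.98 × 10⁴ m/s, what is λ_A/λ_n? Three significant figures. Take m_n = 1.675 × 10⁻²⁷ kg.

λ_A/λ_n = 0.0629

At fixed v, p = mv so λ = h/(mv) ∝ 1/m.
λ_A/λ_n = m_n/m_A = 1.675 × 10⁻²⁷/2.662 × 10⁻²⁶ = 0.0629.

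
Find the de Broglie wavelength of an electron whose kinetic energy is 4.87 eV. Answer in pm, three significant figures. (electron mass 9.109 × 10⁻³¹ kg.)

KE = 4.87 eV = 7.802 × 10⁻¹⁹ J.
p = √(2mKE) = √(2 × 9.109 × 10⁻³¹ × 7.802 × 10⁻¹⁹) = 1.192 × 10⁻²⁴ kg·m/s.
λ = h/p = 6.626 × 10⁻³⁴ / 1.192 × 10⁻²⁴ = 5.56 × 10⁻¹⁰ m = 556 pm.

λ = 556 pm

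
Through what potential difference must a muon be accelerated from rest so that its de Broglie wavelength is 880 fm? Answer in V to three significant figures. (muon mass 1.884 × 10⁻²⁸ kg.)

p = h/λ = 6.626 × 10⁻³⁴ / 8.800 × 10⁻¹³ = 7.530 × 10⁻²² kg·m/s.
KE = p²/(2m) = 1.505 × 10⁻¹⁵ J.
V = KE/e = 1.505 × 10⁻¹⁵ / (1.602 × 10⁻¹⁹) = 9390 V.

V = 9390 V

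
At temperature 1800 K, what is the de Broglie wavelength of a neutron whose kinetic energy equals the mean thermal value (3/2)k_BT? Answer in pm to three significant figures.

λ = 59.3 pm

KE = (3/2)k_BT = 1.5 × 1.381 × 10⁻²³ × 1800 = 3.729 × 10⁻²⁰ J.
p = √(2mKE) = √(2 × 1.675 × 10⁻²⁷ × 3.729 × 10⁻²⁰) = 1.118 × 10⁻²³ kg·m/s.
λ = h/p = 5.93 × 10⁻¹¹ m = 59.3 pm.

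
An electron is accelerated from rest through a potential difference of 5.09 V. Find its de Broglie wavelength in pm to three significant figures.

KE = eV = 1.602 × 10⁻¹⁹ × 5.090 = 8.154 × 10⁻¹⁹ J.
p = √(2mKE) = √(2 × 9.109 × 10⁻³¹ × 8.154 × 10⁻¹⁹) = 1.219 × 10⁻²⁴ kg·m/s.
λ = h/p = 6.626 × 10⁻³⁴ / 1.219 × 10⁻²⁴ = 5.44 × 10⁻¹⁰ m = 544 pm.

λ = 544 pm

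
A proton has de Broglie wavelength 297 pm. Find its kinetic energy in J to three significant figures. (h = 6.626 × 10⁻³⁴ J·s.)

KE = 1.49 × 10⁻²¹ J

p = h/λ = 6.626 × 10⁻³⁴ / 2.970 × 10⁻¹⁰ = 2.231 × 10⁻²⁴ kg·m/s.
KE = p²/(2m) = (2.231 × 10⁻²⁴)² / (2 × 1.673 × 10⁻²⁷) = 1.488 × 10⁻²¹ J = 1.49 × 10⁻²¹ J.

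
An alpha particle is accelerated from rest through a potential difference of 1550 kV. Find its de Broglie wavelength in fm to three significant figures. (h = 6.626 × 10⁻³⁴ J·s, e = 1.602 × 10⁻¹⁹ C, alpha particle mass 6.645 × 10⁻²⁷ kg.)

KE = 2eV = 2 × 1.602 × 10⁻¹⁹ × 1.550 × 10⁶ = 4.966 × 10⁻¹³ J.
p = √(2mKE) = √(2 × 6.645 × 10⁻²⁷ × 4.966 × 10⁻¹³) = 8.124 × 10⁻²⁰ kg·m/s.
λ = h/p = 6.626 × 10⁻³⁴ / 8.124 × 10⁻²⁰ = 8.16 × 10⁻¹⁵ m = 8.16 fm.

λ = 8.16 fm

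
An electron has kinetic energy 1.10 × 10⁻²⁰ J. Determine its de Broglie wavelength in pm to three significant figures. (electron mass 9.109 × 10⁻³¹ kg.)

p = √(2mKE) = √(2 × 9.109 × 10⁻³¹ × 1.100 × 10⁻²⁰) = 1.416 × 10⁻²⁵ kg·m/s.
λ = h/p = 6.626 × 10⁻³⁴ / 1.416 × 10⁻²⁵ = 4.68 × 10⁻⁹ m = 4680 pm.

λ = 4680 pm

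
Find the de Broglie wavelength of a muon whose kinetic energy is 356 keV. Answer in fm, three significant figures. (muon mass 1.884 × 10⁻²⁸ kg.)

λ = 143 fm

KE = 356 keV = 5.703 × 10⁻¹⁴ J.
p = √(2mKE) = √(2 × 1.884 × 10⁻²⁸ × 5.703 × 10⁻¹⁴) = 4.636 × 10⁻²¹ kg·m/s.
λ = h/p = 6.626 × 10⁻³⁴ / 4.636 × 10⁻²¹ = 1.43 × 10⁻¹³ m = 143 fm.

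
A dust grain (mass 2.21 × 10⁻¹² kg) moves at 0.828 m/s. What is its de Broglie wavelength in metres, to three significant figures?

p = mv = 2.21 × 10⁻¹² × 0.828 = 1.830 × 10⁻¹² kg·m/s.
λ = h/p = 6.626 × 10⁻³⁴ / 1.830 × 10⁻¹² = 3.62 × 10⁻²² m.

λ = 3.62 × 10⁻²² m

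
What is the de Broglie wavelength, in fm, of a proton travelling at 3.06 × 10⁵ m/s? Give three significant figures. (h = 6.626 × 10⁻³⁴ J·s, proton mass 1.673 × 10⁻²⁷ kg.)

λ = 1290 fm

p = mv = 1.673 × 10⁻²⁷ × 3.06 × 10⁵ = 5.119 × 10⁻²² kg·m/s.
λ = h/p = 6.626 × 10⁻³⁴ / 5.119 × 10⁻²² = 1.29 × 10⁻¹² m = 1290 fm.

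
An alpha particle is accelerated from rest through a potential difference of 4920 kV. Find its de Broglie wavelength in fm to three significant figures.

λ = 4.58 fm

KE = 2eV = 2 × 1.602 × 10⁻¹⁹ × 4.920 × 10⁶ = 1.576 × 10⁻¹² J.
p = √(2mKE) = √(2 × 6.645 × 10⁻²⁷ × 1.576 × 10⁻¹²) = 1.447 × 10⁻¹⁹ kg·m/s.
λ = h/p = 6.626 × 10⁻³⁴ / 1.447 × 10⁻¹⁹ = 4.58 × 10⁻¹⁵ m = 4.58 fm.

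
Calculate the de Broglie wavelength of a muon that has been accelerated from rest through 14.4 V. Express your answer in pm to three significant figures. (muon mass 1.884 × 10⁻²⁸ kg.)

KE = eV = 1.602 × 10⁻¹⁹ × 14.40 = 2.307 × 10⁻¹⁸ J.
p = √(2mKE) = √(2 × 1.884 × 10⁻²⁸ × 2.307 × 10⁻¹⁸) = 2.948 × 10⁻²³ kg·m/s.
λ = h/p = 6.626 × 10⁻³⁴ / 2.948 × 10⁻²³ = 2.25 × 10⁻¹¹ m = 22.5 pm.

λ = 22.5 pm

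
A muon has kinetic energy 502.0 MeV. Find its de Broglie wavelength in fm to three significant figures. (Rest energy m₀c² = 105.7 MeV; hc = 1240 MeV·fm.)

Total energy E = KE + m₀c² = 502.0 + 105.7 = 607.7 MeV.
(pc)² = E² − (m₀c²)² = (607.7)² − (105.7)² = 3.581 × 10⁵ MeV², so pc = 598.4 MeV.
λ = hc/(pc) = 1240 MeV·fm / 598.4 MeV = 2.07 fm.

λ = 2.07 fm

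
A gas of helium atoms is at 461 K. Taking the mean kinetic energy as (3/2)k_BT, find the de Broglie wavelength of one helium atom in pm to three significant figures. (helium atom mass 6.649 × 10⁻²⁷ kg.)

λ = 58.8 pm

KE = (3/2)k_BT = 1.5 × 1.381 × 10⁻²³ × 461 = 9.550 × 10⁻²¹ J.
p = √(2mKE) = √(2 × 6.649 × 10⁻²⁷ × 9.550 × 10⁻²¹) = 1.127 × 10⁻²³ kg·m/s.
λ = h/p = 5.88 × 10⁻¹¹ m = 58.8 pm.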